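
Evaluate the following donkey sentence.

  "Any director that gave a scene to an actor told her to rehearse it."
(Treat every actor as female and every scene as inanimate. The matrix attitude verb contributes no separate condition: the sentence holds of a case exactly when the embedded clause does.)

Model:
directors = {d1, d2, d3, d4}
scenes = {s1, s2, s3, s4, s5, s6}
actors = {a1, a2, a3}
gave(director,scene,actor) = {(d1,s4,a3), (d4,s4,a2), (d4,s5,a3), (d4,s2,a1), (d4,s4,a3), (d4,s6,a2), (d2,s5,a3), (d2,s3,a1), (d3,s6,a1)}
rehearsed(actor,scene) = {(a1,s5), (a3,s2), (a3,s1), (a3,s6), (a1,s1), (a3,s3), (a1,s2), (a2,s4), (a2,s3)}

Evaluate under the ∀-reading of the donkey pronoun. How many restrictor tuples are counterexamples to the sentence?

7

"her" takes "an actor" as antecedent and "it" takes "a scene"; both are donkey pronouns co-varying with the restrictor.
Strong reading: for every (d,s,a) with gave(d,s,a), rehearsed(a,s).
Restrictor triples: (d1,s4,a3)→rehearsed(a3,s4) ✗  (d2,s3,a1)→rehearsed(a1,s3) ✗  (d2,s5,a3)→rehearsed(a3,s5) ✗  (d3,s6,a1)→rehearsed(a1,s6) ✗  (d4,s2,a1)→rehearsed(a1,s2) ✓  (d4,s4,a2)→rehearsed(a2,s4) ✓  (d4,s4,a3)→rehearsed(a3,s4) ✗  (d4,s5,a3)→rehearsed(a3,s5) ✗  (d4,s6,a2)→rehearsed(a2,s6) ✗
Counterexamples (restrictor triples failing the scope): 7.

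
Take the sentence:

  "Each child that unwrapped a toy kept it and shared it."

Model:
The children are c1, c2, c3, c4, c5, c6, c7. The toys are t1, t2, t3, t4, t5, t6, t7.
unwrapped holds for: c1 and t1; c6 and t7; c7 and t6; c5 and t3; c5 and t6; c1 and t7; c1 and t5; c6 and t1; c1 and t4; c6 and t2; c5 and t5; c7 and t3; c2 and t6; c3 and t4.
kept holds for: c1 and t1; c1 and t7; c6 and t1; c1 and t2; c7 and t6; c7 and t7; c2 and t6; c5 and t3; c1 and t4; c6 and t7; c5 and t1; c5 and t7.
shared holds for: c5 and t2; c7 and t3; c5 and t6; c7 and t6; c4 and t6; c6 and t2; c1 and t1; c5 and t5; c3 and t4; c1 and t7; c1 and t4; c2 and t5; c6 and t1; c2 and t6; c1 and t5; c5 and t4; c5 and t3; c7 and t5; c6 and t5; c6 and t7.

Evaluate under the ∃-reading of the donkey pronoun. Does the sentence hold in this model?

False

"it" takes "a toy" as antecedent — a donkey pronoun bound across the clause boundary.
Weak reading: every child c with some unwrapped-toy has at least one unwrapped-toy t such that kept(c,t) ∧ shared(c,t).
Per child: c1:✓  c2:✓  c3:✗  c5:✓  c6:✓  c7:✓
c3 has no witness among its unwrapped-toys.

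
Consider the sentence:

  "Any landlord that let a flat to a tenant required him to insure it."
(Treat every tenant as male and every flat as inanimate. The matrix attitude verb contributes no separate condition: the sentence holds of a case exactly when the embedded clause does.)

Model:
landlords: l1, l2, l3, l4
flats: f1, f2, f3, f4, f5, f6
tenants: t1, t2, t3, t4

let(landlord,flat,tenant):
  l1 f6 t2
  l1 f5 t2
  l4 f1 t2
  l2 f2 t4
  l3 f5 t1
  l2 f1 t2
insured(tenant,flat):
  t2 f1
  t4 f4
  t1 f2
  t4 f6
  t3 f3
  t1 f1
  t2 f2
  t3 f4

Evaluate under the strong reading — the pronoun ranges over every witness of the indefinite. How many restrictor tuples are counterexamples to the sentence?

4

"him" takes "a tenant" as antecedent and "it" takes "a flat"; both are donkey pronouns co-varying with the restrictor.
Strong reading: for every (l,f,t) with let(l,f,t), insured(t,f).
Restrictor triples: (l1,f5,t2)→insured(t2,f5) ✗  (l1,f6,t2)→insured(t2,f6) ✗  (l2,f1,t2)→insured(t2,f1) ✓  (l2,f2,t4)→insured(t4,f2) ✗  (l3,f5,t1)→insured(t1,f5) ✗  (l4,f1,t2)→insured(t2,f1) ✓
Counterexamples (restrictor triples failing the scope): 4.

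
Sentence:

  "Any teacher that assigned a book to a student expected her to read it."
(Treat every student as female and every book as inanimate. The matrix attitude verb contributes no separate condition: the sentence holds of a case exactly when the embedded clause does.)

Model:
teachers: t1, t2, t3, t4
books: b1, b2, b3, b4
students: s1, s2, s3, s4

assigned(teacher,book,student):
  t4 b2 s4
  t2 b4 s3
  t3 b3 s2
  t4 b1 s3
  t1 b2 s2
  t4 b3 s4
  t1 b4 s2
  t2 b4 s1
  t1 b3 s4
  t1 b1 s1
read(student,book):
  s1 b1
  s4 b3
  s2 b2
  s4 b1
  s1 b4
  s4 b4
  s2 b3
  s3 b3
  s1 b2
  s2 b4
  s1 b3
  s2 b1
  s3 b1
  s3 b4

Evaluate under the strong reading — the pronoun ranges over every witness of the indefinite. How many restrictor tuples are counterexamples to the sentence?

"her" takes "a student" as antecedent and "it" takes "a book"; both are donkey pronouns co-varying with the restrictor.
Strong reading: for every (t,b,s) with assigned(t,b,s), read(s,b).
Restrictor triples: (t1,b1,s1)→read(s1,b1) ✓  (t1,b2,s2)→read(s2,b2) ✓  (t1,b3,s4)→read(s4,b3) ✓  (t1,b4,s2)→read(s2,b4) ✓  (t2,b4,s1)→read(s1,b4) ✓  (t2,b4,s3)→read(s3,b4) ✓  (t3,b3,s2)→read(s2,b3) ✓  (t4,b1,s3)→read(s3,b1) ✓  (t4,b2,s4)→read(s4,b2) ✗  (t4,b3,s4)→read(s4,b3) ✓
Counterexamples (restrictor triples failing the scope): 1.

1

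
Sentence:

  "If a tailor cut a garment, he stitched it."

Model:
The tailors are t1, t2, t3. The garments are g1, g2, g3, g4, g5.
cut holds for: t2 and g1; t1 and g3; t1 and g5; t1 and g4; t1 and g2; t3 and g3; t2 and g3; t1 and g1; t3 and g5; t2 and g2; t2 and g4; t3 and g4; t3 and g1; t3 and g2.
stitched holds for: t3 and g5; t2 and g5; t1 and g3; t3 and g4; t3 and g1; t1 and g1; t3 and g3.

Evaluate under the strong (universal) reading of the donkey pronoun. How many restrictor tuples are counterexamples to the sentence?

8

"it" takes "a garment" as antecedent — a donkey pronoun bound across the clause boundary.
Strong reading: for every (t,g) with cut(t,g), stitched(t,g).
Restrictor pairs: (t1,g1) ✓  (t1,g2) ✗  (t1,g3) ✓  (t1,g4) ✗  (t1,g5) ✗  (t2,g1) ✗  (t2,g2) ✗  (t2,g3) ✗  (t2,g4) ✗  (t3,g1) ✓  (t3,g2) ✗  (t3,g3) ✓  (t3,g4) ✓  (t3,g5) ✓
Counterexamples (restrictor pairs failing the scope): 8.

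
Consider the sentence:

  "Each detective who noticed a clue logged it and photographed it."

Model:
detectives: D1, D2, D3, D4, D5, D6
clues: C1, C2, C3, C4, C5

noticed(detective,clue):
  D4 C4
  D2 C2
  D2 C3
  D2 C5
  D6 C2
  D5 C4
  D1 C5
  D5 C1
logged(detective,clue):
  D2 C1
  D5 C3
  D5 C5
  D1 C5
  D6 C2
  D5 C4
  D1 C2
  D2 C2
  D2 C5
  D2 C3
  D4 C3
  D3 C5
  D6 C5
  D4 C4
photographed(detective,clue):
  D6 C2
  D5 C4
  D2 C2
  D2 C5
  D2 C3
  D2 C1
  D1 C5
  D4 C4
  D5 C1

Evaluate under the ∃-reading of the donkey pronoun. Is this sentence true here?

"it" takes "a clue" as antecedent — a donkey pronoun bound across the clause boundary.
Weak reading: every detective d with some noticed-clue has at least one noticed-clue c such that logged(d,c) ∧ photographed(d,c).
Per detective: D1:✓  D2:✓  D4:✓  D5:✓  D6:✓
Every detective in the restrictor has a witness.

True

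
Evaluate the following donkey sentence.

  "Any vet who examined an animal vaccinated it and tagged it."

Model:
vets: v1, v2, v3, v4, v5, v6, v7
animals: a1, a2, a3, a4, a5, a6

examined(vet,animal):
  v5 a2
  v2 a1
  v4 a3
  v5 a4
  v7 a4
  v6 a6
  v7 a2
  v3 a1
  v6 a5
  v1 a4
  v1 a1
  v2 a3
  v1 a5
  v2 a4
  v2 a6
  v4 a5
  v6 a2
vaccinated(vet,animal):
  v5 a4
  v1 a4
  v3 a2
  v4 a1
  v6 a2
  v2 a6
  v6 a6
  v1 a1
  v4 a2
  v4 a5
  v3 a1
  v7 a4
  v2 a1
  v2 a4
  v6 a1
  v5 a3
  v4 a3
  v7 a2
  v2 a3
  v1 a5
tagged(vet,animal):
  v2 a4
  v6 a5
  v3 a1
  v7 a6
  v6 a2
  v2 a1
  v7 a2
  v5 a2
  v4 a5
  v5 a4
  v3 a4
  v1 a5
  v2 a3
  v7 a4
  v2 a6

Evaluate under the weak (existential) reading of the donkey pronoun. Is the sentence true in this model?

True

"it" takes "an animal" as antecedent — a donkey pronoun bound across the clause boundary.
Weak reading: every vet v with some examined-animal has at least one examined-animal a such that vaccinated(v,a) ∧ tagged(v,a).
Per vet: v1:✓  v2:✓  v3:✓  v4:✓  v5:✓  v6:✓  v7:✓
Every vet in the restrictor has a witness.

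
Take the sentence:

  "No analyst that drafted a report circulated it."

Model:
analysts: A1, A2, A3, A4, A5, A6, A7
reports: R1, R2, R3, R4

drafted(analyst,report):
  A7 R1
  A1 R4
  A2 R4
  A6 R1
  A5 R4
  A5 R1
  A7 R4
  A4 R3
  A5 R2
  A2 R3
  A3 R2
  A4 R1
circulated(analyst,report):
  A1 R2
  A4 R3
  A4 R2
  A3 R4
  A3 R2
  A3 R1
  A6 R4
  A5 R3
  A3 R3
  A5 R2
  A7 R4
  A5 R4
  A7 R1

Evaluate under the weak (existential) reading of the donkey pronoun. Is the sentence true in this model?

"it" takes "a report" as antecedent — a donkey pronoun bound across the clause boundary.
Truth condition: for no (a,r) with drafted(a,r) does circulated(a,r) hold.
Restrictor pairs — does the scope hold? (A1,R4):fails  (A2,R3):fails  (A2,R4):fails  (A3,R2):holds  (A4,R1):fails  (A4,R3):holds  (A5,R1):fails  (A5,R2):holds  (A5,R4):holds  (A6,R1):fails  (A7,R1):holds  (A7,R4):holds
Scope holds for 6 pair(s), so the sentence is false.

False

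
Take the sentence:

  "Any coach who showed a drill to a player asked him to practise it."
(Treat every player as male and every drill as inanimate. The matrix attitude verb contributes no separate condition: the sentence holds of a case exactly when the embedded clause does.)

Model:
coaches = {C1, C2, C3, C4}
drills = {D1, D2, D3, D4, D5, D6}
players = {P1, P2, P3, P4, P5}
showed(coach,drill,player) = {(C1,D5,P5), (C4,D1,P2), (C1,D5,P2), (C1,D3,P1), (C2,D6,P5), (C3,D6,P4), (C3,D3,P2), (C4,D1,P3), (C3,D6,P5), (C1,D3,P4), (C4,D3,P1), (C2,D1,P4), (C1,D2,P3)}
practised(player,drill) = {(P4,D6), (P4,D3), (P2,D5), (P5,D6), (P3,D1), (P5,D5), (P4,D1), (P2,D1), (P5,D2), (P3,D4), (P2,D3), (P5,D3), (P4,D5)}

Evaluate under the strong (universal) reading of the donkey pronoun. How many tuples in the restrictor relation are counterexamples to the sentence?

3

"him" takes "a player" as antecedent and "it" takes "a drill"; both are donkey pronouns co-varying with the restrictor.
Strong reading: for every (c,d,p) with showed(c,d,p), practised(p,d).
Restrictor triples: (C1,D2,P3)→practised(P3,D2) ✗  (C1,D3,P1)→practised(P1,D3) ✗  (C1,D3,P4)→practised(P4,D3) ✓  (C1,D5,P2)→practised(P2,D5) ✓  (C1,D5,P5)→practised(P5,D5) ✓  (C2,D1,P4)→practised(P4,D1) ✓  (C2,D6,P5)→practised(P5,D6) ✓  (C3,D3,P2)→practised(P2,D3) ✓  (C3,D6,P4)→practised(P4,D6) ✓  (C3,D6,P5)→practised(P5,D6) ✓  (C4,D1,P2)→practised(P2,D1) ✓  (C4,D1,P3)→practised(P3,D1) ✓  (C4,D3,P1)→practised(P1,D3) ✗
Counterexamples (restrictor triples failing the scope): 3.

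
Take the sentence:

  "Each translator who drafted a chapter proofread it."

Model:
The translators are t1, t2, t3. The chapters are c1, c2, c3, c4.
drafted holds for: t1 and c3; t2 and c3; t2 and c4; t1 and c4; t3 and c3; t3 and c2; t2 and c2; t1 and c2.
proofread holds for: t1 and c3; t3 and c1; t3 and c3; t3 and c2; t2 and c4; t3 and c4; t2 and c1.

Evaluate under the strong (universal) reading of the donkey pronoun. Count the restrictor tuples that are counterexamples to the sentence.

4

"it" takes "a chapter" as antecedent — a donkey pronoun bound across the clause boundary.
Strong reading: for every (t,c) with drafted(t,c), proofread(t,c).
Restrictor pairs: (t1,c2) ✗  (t1,c3) ✓  (t1,c4) ✗  (t2,c2) ✗  (t2,c3) ✗  (t2,c4) ✓  (t3,c2) ✓  (t3,c3) ✓
Counterexamples (restrictor pairs failing the scope): 4.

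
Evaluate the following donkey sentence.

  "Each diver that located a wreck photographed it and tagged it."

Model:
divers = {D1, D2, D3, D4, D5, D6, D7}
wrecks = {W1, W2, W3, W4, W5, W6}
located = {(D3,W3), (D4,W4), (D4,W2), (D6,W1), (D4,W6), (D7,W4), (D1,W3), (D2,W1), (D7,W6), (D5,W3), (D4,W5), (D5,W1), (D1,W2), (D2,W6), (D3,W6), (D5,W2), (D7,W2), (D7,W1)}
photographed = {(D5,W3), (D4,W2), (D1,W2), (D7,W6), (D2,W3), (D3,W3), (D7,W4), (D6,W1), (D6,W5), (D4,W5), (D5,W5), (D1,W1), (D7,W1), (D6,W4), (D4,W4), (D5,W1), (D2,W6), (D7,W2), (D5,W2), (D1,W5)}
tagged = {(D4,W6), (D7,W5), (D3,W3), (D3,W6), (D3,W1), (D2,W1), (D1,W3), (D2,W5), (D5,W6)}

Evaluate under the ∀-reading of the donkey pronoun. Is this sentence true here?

False

"it" takes "a wreck" as antecedent — a donkey pronoun bound across the clause boundary.
Strong reading: for every (d,w) with located(d,w), photographed(d,w) ∧ tagged(d,w).
Restrictor pairs: (D1,W2) ✗  (D1,W3) ✗  (D2,W1) ✗  (D2,W6) ✗  (D3,W3) ✓  (D3,W6) ✗  (D4,W2) ✗  (D4,W4) ✗  (D4,W5) ✗  (D4,W6) ✗  (D5,W1) ✗  (D5,W2) ✗  (D5,W3) ✗  (D6,W1) ✗  (D7,W1) ✗  (D7,W2) ✗  (D7,W4) ✗  (D7,W6) ✗
Counterexample: (D1,W2) is in located but fails the scope.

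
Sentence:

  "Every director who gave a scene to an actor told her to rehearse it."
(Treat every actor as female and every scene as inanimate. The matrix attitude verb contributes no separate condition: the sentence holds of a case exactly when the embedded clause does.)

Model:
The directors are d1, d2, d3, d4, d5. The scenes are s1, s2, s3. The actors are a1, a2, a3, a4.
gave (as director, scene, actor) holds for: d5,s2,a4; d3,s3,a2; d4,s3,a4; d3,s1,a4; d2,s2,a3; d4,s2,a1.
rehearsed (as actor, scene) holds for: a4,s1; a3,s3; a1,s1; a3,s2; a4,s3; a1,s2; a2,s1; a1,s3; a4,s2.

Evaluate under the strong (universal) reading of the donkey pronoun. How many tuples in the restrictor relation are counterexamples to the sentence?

"her" takes "an actor" as antecedent and "it" takes "a scene"; both are donkey pronouns co-varying with the restrictor.
Strong reading: for every (d,s,a) with gave(d,s,a), rehearsed(a,s).
Restrictor triples: (d2,s2,a3)→rehearsed(a3,s2) ✓  (d3,s1,a4)→rehearsed(a4,s1) ✓  (d3,s3,a2)→rehearsed(a2,s3) ✗  (d4,s2,a1)→rehearsed(a1,s2) ✓  (d4,s3,a4)→rehearsed(a4,s3) ✓  (d5,s2,a4)→rehearsed(a4,s2) ✓
Counterexamples (restrictor triples failing the scope): 1.

1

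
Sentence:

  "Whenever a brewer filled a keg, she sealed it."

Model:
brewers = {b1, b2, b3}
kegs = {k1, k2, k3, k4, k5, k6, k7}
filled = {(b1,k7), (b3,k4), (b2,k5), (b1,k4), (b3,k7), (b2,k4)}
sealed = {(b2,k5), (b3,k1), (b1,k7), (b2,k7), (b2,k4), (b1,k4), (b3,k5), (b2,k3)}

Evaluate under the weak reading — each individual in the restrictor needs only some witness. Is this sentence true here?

"it" takes "a keg" as antecedent — a donkey pronoun bound across the clause boundary.
Weak reading: every brewer b with some filled-keg has at least one filled-keg k such that sealed(b,k).
Per brewer: b1:✓  b2:✓  b3:✗
b3 has no witness among its filled-kegs.

False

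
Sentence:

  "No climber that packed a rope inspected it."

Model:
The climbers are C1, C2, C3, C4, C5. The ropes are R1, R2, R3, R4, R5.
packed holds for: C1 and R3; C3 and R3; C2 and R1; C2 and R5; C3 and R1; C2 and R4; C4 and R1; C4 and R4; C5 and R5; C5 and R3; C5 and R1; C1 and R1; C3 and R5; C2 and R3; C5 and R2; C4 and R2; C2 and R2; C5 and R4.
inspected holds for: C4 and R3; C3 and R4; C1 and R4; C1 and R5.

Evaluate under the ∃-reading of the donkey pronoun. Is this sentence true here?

True

"it" takes "a rope" as antecedent — a donkey pronoun bound across the clause boundary.
Truth condition: for no (c,r) with packed(c,r) does inspected(c,r) hold.
Restrictor pairs — does the scope hold? (C1,R1):fails  (C1,R3):fails  (C2,R1):fails  (C2,R2):fails  (C2,R3):fails  (C2,R4):fails  (C2,R5):fails  (C3,R1):fails  (C3,R3):fails  (C3,R5):fails  (C4,R1):fails  (C4,R2):fails  (C4,R4):fails  (C5,R1):fails  (C5,R2):fails  (C5,R3):fails  (C5,R4):fails  (C5,R5):fails
Scope holds for no restrictor pair, so the sentence is true.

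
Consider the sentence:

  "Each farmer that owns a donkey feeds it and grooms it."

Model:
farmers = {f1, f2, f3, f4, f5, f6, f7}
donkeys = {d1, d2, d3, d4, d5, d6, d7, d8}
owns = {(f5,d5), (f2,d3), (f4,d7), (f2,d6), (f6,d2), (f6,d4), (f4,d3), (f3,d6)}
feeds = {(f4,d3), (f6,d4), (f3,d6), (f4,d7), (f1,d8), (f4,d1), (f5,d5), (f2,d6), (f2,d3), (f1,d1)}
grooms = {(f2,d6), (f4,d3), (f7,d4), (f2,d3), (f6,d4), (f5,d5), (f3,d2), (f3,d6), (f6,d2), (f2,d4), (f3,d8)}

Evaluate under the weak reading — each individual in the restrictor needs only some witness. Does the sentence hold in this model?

"it" takes "a donkey" as antecedent — a donkey pronoun bound across the clause boundary.
Weak reading: every farmer f with some owns-donkey has at least one owns-donkey d such that feeds(f,d) ∧ grooms(f,d).
Per farmer: f2:✓  f3:✓  f4:✓  f5:✓  f6:✓
Every farmer in the restrictor has a witness.

True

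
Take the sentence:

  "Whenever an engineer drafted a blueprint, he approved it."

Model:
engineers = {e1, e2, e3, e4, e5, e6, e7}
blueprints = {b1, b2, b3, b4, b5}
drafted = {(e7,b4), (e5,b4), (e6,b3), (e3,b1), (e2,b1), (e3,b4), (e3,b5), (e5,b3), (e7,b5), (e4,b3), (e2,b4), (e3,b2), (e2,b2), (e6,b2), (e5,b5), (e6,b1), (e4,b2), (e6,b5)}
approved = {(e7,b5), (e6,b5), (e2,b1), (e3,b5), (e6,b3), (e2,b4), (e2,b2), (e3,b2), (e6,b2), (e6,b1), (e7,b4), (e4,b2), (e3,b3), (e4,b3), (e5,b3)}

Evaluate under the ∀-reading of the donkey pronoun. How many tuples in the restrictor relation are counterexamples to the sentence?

"it" takes "a blueprint" as antecedent — a donkey pronoun bound across the clause boundary.
Strong reading: for every (e,b) with drafted(e,b), approved(e,b).
Restrictor pairs: (e2,b1) ✓  (e2,b2) ✓  (e2,b4) ✓  (e3,b1) ✗  (e3,b2) ✓  (e3,b4) ✗  (e3,b5) ✓  (e4,b2) ✓  (e4,b3) ✓  (e5,b3) ✓  (e5,b4) ✗  (e5,b5) ✗  (e6,b1) ✓  (e6,b2) ✓  (e6,b3) ✓  (e6,b5) ✓  (e7,b4) ✓  (e7,b5) ✓
Counterexamples (restrictor pairs failing the scope): 4.

4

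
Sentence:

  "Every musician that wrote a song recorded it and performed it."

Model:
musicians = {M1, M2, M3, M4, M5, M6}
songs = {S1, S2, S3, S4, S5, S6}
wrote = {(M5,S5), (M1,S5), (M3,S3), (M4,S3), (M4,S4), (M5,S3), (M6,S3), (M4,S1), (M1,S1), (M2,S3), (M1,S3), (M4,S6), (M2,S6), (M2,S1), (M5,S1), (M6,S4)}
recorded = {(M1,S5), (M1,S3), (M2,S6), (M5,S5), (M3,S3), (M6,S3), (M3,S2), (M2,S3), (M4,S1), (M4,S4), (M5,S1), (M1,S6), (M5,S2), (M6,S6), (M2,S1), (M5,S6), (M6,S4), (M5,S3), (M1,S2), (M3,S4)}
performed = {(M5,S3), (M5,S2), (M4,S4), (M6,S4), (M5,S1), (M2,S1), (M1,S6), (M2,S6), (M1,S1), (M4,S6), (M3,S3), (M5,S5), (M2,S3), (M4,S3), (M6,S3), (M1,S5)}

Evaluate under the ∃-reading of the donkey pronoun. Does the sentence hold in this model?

"it" takes "a song" as antecedent — a donkey pronoun bound across the clause boundary.
Weak reading: every musician m with some wrote-song has at least one wrote-song s such that recorded(m,s) ∧ performed(m,s).
Per musician: M1:✓  M2:✓  M3:✓  M4:✓  M5:✓  M6:✓
Every musician in the restrictor has a witness.

True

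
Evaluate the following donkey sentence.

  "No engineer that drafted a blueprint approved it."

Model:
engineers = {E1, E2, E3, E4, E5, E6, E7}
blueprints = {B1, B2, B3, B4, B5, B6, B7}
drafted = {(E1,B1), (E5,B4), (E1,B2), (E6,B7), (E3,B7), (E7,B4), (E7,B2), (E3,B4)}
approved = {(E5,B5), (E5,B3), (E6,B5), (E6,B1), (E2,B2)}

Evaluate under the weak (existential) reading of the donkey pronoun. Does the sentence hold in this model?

True

"it" takes "a blueprint" as antecedent — a donkey pronoun bound across the clause boundary.
Truth condition: for no (e,b) with drafted(e,b) does approved(e,b) hold.
Restrictor pairs — does the scope hold? (E1,B1):fails  (E1,B2):fails  (E3,B4):fails  (E3,B7):fails  (E5,B4):fails  (E6,B7):fails  (E7,B2):fails  (E7,B4):fails
Scope holds for no restrictor pair, so the sentence is true.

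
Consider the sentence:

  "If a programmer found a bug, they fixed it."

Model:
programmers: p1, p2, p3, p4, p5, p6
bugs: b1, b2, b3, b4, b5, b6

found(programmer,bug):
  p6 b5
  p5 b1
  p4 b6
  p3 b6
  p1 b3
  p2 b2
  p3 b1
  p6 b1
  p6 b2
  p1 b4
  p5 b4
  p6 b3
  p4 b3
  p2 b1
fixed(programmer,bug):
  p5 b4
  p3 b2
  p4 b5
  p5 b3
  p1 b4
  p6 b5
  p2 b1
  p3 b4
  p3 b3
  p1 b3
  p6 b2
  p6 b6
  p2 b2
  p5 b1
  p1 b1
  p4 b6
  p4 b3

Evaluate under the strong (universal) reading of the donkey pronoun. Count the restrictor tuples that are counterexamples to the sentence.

4

"it" takes "a bug" as antecedent — a donkey pronoun bound across the clause boundary.
Strong reading: for every (p,b) with found(p,b), fixed(p,b).
Restrictor pairs: (p1,b3) ✓  (p1,b4) ✓  (p2,b1) ✓  (p2,b2) ✓  (p3,b1) ✗  (p3,b6) ✗  (p4,b3) ✓  (p4,b6) ✓  (p5,b1) ✓  (p5,b4) ✓  (p6,b1) ✗  (p6,b2) ✓  (p6,b3) ✗  (p6,b5) ✓
Counterexamples (restrictor pairs failing the scope): 4.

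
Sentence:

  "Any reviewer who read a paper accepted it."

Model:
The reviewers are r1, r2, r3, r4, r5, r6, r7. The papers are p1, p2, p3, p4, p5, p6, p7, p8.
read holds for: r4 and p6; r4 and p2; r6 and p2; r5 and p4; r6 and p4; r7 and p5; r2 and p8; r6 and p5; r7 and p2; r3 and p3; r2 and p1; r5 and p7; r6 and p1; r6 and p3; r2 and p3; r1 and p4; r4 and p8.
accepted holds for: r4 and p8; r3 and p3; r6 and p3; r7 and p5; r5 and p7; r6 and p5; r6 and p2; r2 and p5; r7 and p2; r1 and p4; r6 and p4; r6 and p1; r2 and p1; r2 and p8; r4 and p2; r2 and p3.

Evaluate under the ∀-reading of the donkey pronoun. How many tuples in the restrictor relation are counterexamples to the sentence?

"it" takes "a paper" as antecedent — a donkey pronoun bound across the clause boundary.
Strong reading: for every (r,p) with read(r,p), accepted(r,p).
Restrictor pairs: (r1,p4) ✓  (r2,p1) ✓  (r2,p3) ✓  (r2,p8) ✓  (r3,p3) ✓  (r4,p2) ✓  (r4,p6) ✗  (r4,p8) ✓  (r5,p4) ✗  (r5,p7) ✓  (r6,p1) ✓  (r6,p2) ✓  (r6,p3) ✓  (r6,p4) ✓  (r6,p5) ✓  (r7,p2) ✓  (r7,p5) ✓
Counterexamples (restrictor pairs failing the scope): 2.

2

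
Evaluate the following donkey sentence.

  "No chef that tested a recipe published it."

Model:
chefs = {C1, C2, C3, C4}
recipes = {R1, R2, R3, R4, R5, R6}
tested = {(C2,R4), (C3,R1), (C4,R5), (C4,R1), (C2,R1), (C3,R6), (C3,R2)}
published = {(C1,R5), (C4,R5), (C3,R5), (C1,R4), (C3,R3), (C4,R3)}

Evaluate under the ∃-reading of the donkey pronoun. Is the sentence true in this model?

False

"it" takes "a recipe" as antecedent — a donkey pronoun bound across the clause boundary.
Truth condition: for no (c,r) with tested(c,r) does published(c,r) hold.
Restrictor pairs — does the scope hold? (C2,R1):fails  (C2,R4):fails  (C3,R1):fails  (C3,R2):fails  (C3,R6):fails  (C4,R1):fails  (C4,R5):holds
Scope holds for 1 pair(s), so the sentence is false.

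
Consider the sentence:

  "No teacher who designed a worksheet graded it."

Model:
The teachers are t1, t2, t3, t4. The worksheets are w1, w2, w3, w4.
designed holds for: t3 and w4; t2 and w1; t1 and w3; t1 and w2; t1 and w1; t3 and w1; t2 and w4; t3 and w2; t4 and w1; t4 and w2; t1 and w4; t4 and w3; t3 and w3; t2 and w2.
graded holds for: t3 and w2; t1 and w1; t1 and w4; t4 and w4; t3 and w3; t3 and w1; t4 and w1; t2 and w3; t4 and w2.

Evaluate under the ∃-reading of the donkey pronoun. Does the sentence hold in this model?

"it" takes "a worksheet" as antecedent — a donkey pronoun bound across the clause boundary.
Truth condition: for no (t,w) with designed(t,w) does graded(t,w) hold.
Restrictor pairs — does the scope hold? (t1,w1):holds  (t1,w2):fails  (t1,w3):fails  (t1,w4):holds  (t2,w1):fails  (t2,w2):fails  (t2,w4):fails  (t3,w1):holds  (t3,w2):holds  (t3,w3):holds  (t3,w4):fails  (t4,w1):holds  (t4,w2):holds  (t4,w3):fails
Scope holds for 7 pair(s), so the sentence is false.

False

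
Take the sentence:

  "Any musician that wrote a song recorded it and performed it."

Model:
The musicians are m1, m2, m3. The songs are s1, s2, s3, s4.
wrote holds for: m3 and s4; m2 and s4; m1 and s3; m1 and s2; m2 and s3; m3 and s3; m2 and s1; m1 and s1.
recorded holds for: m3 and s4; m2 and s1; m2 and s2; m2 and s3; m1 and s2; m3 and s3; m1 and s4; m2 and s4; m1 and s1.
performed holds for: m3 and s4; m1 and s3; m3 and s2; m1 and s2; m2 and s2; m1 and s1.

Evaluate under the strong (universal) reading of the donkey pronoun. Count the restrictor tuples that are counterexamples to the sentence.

5

"it" takes "a song" as antecedent — a donkey pronoun bound across the clause boundary.
Strong reading: for every (m,s) with wrote(m,s), recorded(m,s) ∧ performed(m,s).
Restrictor pairs: (m1,s1) ✓  (m1,s2) ✓  (m1,s3) ✗  (m2,s1) ✗  (m2,s3) ✗  (m2,s4) ✗  (m3,s3) ✗  (m3,s4) ✓
Counterexamples (restrictor pairs failing the scope): 5.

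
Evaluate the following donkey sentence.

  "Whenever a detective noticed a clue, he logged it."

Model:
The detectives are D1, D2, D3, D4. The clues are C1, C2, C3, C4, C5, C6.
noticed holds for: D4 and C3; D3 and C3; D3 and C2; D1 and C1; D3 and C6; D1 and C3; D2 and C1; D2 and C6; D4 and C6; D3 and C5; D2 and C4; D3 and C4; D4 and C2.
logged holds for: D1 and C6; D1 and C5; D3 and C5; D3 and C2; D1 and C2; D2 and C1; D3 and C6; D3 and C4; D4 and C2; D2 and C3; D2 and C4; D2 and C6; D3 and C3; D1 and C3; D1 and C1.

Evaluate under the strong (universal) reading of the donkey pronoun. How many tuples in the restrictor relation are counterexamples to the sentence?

"it" takes "a clue" as antecedent — a donkey pronoun bound across the clause boundary.
Strong reading: for every (d,c) with noticed(d,c), logged(d,c).
Restrictor pairs: (D1,C1) ✓  (D1,C3) ✓  (D2,C1) ✓  (D2,C4) ✓  (D2,C6) ✓  (D3,C2) ✓  (D3,C3) ✓  (D3,C4) ✓  (D3,C5) ✓  (D3,C6) ✓  (D4,C2) ✓  (D4,C3) ✗  (D4,C6) ✗
Counterexamples (restrictor pairs failing the scope): 2.

2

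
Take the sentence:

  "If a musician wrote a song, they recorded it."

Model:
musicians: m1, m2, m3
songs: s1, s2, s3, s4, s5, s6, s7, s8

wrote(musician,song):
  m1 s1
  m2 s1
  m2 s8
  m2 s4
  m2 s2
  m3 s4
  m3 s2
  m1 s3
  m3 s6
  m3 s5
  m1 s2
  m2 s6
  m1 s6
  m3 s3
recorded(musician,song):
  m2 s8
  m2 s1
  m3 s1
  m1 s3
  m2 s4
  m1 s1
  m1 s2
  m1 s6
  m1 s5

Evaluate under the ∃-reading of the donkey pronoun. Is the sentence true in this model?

False

"it" takes "a song" as antecedent — a donkey pronoun bound across the clause boundary.
Weak reading: every musician m with some wrote-song has at least one wrote-song s such that recorded(m,s).
Per musician: m1:✓  m2:✓  m3:✗
m3 has no witness among its wrote-songs.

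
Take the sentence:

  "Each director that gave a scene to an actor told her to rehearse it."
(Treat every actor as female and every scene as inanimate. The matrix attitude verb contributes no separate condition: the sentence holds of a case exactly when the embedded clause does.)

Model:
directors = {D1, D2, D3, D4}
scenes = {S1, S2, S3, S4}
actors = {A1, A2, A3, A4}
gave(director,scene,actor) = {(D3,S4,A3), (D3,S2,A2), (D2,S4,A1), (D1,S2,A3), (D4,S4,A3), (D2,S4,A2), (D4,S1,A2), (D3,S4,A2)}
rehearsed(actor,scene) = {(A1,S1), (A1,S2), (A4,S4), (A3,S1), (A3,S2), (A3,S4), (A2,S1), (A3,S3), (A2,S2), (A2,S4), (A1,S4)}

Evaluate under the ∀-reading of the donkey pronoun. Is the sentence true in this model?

True

"her" takes "an actor" as antecedent and "it" takes "a scene"; both are donkey pronouns co-varying with the restrictor.
Strong reading: for every (d,s,a) with gave(d,s,a), rehearsed(a,s).
Restrictor triples: (D1,S2,A3)→rehearsed(A3,S2) ✓  (D2,S4,A1)→rehearsed(A1,S4) ✓  (D2,S4,A2)→rehearsed(A2,S4) ✓  (D3,S2,A2)→rehearsed(A2,S2) ✓  (D3,S4,A2)→rehearsed(A2,S4) ✓  (D3,S4,A3)→rehearsed(A3,S4) ✓  (D4,S1,A2)→rehearsed(A2,S1) ✓  (D4,S4,A3)→rehearsed(A3,S4) ✓
Every restrictor triple satisfies the scope.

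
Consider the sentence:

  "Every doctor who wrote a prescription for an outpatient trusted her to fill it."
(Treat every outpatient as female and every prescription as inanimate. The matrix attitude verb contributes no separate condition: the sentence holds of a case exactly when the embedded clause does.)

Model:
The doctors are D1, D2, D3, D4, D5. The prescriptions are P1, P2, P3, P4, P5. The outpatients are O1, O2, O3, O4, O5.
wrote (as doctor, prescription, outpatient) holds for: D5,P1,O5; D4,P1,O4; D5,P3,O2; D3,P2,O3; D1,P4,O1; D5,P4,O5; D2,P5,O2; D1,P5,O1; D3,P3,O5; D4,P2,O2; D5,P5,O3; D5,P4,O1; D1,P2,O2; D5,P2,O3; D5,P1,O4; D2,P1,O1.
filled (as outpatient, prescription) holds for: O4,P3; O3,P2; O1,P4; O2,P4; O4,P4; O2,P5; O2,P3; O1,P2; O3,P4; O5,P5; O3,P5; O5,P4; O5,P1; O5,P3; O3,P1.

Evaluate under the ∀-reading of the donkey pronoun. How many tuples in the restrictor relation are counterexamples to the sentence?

6

"her" takes "an outpatient" as antecedent and "it" takes "a prescription"; both are donkey pronouns co-varying with the restrictor.
Strong reading: for every (d,p,o) with wrote(d,p,o), filled(o,p).
Restrictor triples: (D1,P2,O2)→filled(O2,P2) ✗  (D1,P4,O1)→filled(O1,P4) ✓  (D1,P5,O1)→filled(O1,P5) ✗  (D2,P1,O1)→filled(O1,P1) ✗  (D2,P5,O2)→filled(O2,P5) ✓  (D3,P2,O3)→filled(O3,P2) ✓  (D3,P3,O5)→filled(O5,P3) ✓  (D4,P1,O4)→filled(O4,P1) ✗  (D4,P2,O2)→filled(O2,P2) ✗  (D5,P1,O4)→filled(O4,P1) ✗  (D5,P1,O5)→filled(O5,P1) ✓  (D5,P2,O3)→filled(O3,P2) ✓  (D5,P3,O2)→filled(O2,P3) ✓  (D5,P4,O1)→filled(O1,P4) ✓  (D5,P4,O5)→filled(O5,P4) ✓  (D5,P5,O3)→filled(O3,P5) ✓
Counterexamples (restrictor triples failing the scope): 6.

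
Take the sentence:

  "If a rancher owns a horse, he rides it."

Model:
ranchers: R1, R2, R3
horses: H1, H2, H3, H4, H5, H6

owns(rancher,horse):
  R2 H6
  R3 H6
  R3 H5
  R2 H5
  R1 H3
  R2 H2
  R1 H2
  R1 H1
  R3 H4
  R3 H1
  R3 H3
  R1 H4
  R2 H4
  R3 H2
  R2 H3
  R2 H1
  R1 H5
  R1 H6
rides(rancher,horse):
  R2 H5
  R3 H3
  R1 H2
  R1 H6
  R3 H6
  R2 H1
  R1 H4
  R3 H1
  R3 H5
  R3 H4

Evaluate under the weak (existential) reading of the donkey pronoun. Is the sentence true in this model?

True

"it" takes "a horse" as antecedent — a donkey pronoun bound across the clause boundary.
Weak reading: every rancher r with some owns-horse has at least one owns-horse h such that rides(r,h).
Per rancher: R1:✓  R2:✓  R3:✓
Every rancher in the restrictor has a witness.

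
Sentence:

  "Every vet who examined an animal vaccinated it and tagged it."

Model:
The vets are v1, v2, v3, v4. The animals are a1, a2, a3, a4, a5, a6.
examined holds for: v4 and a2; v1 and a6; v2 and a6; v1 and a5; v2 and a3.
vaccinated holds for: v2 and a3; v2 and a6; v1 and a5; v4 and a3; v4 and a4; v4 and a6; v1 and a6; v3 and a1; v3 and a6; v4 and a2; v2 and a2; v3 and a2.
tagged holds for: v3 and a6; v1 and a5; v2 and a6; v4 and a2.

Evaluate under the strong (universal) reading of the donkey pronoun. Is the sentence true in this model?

"it" takes "an animal" as antecedent — a donkey pronoun bound across the clause boundary.
Strong reading: for every (v,a) with examined(v,a), vaccinated(v,a) ∧ tagged(v,a).
Restrictor pairs: (v1,a5) ✓  (v1,a6) ✗  (v2,a3) ✗  (v2,a6) ✓  (v4,a2) ✓
Counterexample: (v1,a6) is in examined but fails the scope.

False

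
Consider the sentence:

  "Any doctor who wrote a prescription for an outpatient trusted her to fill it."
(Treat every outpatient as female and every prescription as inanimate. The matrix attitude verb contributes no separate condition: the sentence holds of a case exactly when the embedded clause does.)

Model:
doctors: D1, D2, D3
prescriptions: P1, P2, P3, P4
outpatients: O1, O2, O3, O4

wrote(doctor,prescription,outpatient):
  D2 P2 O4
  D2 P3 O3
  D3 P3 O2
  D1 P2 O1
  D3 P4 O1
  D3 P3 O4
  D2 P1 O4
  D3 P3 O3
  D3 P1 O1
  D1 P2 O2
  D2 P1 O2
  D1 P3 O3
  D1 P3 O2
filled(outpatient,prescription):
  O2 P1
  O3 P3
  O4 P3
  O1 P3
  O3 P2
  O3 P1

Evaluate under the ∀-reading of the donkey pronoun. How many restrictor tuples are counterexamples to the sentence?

"her" takes "an outpatient" as antecedent and "it" takes "a prescription"; both are donkey pronouns co-varying with the restrictor.
Strong reading: for every (d,p,o) with wrote(d,p,o), filled(o,p).
Restrictor triples: (D1,P2,O1)→filled(O1,P2) ✗  (D1,P2,O2)→filled(O2,P2) ✗  (D1,P3,O2)→filled(O2,P3) ✗  (D1,P3,O3)→filled(O3,P3) ✓  (D2,P1,O2)→filled(O2,P1) ✓  (D2,P1,O4)→filled(O4,P1) ✗  (D2,P2,O4)→filled(O4,P2) ✗  (D2,P3,O3)→filled(O3,P3) ✓  (D3,P1,O1)→filled(O1,P1) ✗  (D3,P3,O2)→filled(O2,P3) ✗  (D3,P3,O3)→filled(O3,P3) ✓  (D3,P3,O4)→filled(O4,P3) ✓  (D3,P4,O1)→filled(O1,P4) ✗
Counterexamples (restrictor triples failing the scope): 8.

8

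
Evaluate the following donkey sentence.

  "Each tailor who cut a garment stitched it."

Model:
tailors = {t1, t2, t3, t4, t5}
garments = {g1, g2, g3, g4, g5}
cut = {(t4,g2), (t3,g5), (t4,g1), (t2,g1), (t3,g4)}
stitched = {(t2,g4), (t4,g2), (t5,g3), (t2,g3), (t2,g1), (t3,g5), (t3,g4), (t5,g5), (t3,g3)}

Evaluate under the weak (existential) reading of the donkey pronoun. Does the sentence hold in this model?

"it" takes "a garment" as antecedent — a donkey pronoun bound across the clause boundary.
Weak reading: every tailor t with some cut-garment has at least one cut-garment g such that stitched(t,g).
Per tailor: t2:✓  t3:✓  t4:✓
Every tailor in the restrictor has a witness.

True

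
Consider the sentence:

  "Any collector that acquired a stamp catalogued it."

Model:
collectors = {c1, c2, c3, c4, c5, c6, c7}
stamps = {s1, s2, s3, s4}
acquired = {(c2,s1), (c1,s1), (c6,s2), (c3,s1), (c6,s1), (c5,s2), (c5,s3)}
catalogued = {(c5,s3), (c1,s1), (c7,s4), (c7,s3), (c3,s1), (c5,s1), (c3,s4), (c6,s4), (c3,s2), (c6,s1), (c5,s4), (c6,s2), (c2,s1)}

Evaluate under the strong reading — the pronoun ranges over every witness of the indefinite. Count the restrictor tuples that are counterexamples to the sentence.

1

"it" takes "a stamp" as antecedent — a donkey pronoun bound across the clause boundary.
Strong reading: for every (c,s) with acquired(c,s), catalogued(c,s).
Restrictor pairs: (c1,s1) ✓  (c2,s1) ✓  (c3,s1) ✓  (c5,s2) ✗  (c5,s3) ✓  (c6,s1) ✓  (c6,s2) ✓
Counterexamples (restrictor pairs failing the scope): 1.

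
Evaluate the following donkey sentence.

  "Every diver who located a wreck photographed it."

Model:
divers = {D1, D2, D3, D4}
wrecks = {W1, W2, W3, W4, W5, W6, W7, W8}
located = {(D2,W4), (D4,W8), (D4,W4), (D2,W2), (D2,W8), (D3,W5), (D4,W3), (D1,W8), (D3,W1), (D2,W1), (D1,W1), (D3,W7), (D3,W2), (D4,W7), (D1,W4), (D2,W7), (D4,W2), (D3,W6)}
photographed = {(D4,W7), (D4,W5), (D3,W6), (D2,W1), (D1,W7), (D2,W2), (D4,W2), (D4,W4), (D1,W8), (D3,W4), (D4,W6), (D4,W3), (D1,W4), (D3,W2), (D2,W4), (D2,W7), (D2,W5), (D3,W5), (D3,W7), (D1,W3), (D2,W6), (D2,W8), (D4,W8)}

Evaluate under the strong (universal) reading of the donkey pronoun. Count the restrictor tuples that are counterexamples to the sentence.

"it" takes "a wreck" as antecedent — a donkey pronoun bound across the clause boundary.
Strong reading: for every (d,w) with located(d,w), photographed(d,w).
Restrictor pairs: (D1,W1) ✗  (D1,W4) ✓  (D1,W8) ✓  (D2,W1) ✓  (D2,W2) ✓  (D2,W4) ✓  (D2,W7) ✓  (D2,W8) ✓  (D3,W1) ✗  (D3,W2) ✓  (D3,W5) ✓  (D3,W6) ✓  (D3,W7) ✓  (D4,W2) ✓  (D4,W3) ✓  (D4,W4) ✓  (D4,W7) ✓  (D4,W8) ✓
Counterexamples (restrictor pairs failing the scope): 2.

2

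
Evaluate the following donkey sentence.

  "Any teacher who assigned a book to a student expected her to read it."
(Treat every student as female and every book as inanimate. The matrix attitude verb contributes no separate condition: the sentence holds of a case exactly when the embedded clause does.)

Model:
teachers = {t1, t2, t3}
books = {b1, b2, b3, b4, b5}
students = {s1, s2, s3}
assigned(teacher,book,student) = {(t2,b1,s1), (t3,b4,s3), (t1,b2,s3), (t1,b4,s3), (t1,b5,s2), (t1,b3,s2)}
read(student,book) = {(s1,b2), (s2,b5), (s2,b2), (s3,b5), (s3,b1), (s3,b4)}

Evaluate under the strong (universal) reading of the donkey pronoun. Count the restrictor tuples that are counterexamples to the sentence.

"her" takes "a student" as antecedent and "it" takes "a book"; both are donkey pronouns co-varying with the restrictor.
Strong reading: for every (t,b,s) with assigned(t,b,s), read(s,b).
Restrictor triples: (t1,b2,s3)→read(s3,b2) ✗  (t1,b3,s2)→read(s2,b3) ✗  (t1,b4,s3)→read(s3,b4) ✓  (t1,b5,s2)→read(s2,b5) ✓  (t2,b1,s1)→read(s1,b1) ✗  (t3,b4,s3)→read(s3,b4) ✓
Counterexamples (restrictor triples failing the scope): 3.

3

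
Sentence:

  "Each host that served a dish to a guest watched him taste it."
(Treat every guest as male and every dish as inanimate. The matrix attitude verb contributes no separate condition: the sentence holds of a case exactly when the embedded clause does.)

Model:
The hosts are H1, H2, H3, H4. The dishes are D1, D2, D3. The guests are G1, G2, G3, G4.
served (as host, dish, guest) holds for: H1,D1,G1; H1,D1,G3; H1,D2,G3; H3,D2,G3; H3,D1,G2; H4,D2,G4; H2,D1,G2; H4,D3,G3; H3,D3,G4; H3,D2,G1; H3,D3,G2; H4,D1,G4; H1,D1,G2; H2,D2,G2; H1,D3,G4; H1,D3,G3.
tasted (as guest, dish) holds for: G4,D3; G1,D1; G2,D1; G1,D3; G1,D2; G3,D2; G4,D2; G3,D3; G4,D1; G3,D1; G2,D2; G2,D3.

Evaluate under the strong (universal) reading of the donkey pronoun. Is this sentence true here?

"him" takes "a guest" as antecedent and "it" takes "a dish"; both are donkey pronouns co-varying with the restrictor.
Strong reading: for every (h,d,g) with served(h,d,g), tasted(g,d).
Restrictor triples: (H1,D1,G1)→tasted(G1,D1) ✓  (H1,D1,G2)→tasted(G2,D1) ✓  (H1,D1,G3)→tasted(G3,D1) ✓  (H1,D2,G3)→tasted(G3,D2) ✓  (H1,D3,G3)→tasted(G3,D3) ✓  (H1,D3,G4)→tasted(G4,D3) ✓  (H2,D1,G2)→tasted(G2,D1) ✓  (H2,D2,G2)→tasted(G2,D2) ✓  (H3,D1,G2)→tasted(G2,D1) ✓  (H3,D2,G1)→tasted(G1,D2) ✓  (H3,D2,G3)→tasted(G3,D2) ✓  (H3,D3,G2)→tasted(G2,D3) ✓  (H3,D3,G4)→tasted(G4,D3) ✓  (H4,D1,G4)→tasted(G4,D1) ✓  (H4,D2,G4)→tasted(G4,D2) ✓  (H4,D3,G3)→tasted(G3,D3) ✓
Every restrictor triple satisfies the scope.

True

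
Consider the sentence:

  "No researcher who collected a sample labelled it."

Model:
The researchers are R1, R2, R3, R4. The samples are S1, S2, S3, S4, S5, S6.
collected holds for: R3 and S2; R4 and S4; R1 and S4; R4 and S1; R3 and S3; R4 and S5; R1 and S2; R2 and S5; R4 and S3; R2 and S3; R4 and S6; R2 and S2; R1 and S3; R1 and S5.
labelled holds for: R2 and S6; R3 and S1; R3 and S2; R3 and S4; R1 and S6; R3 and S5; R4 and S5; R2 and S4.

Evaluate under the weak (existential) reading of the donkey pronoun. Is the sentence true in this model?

False

"it" takes "a sample" as antecedent — a donkey pronoun bound across the clause boundary.
Truth condition: for no (r,s) with collected(r,s) does labelled(r,s) hold.
Restrictor pairs — does the scope hold? (R1,S2):fails  (R1,S3):fails  (R1,S4):fails  (R1,S5):fails  (R2,S2):fails  (R2,S3):fails  (R2,S5):fails  (R3,S2):holds  (R3,S3):fails  (R4,S1):fails  (R4,S3):fails  (R4,S4):fails  (R4,S5):holds  (R4,S6):fails
Scope holds for 2 pair(s), so the sentence is false.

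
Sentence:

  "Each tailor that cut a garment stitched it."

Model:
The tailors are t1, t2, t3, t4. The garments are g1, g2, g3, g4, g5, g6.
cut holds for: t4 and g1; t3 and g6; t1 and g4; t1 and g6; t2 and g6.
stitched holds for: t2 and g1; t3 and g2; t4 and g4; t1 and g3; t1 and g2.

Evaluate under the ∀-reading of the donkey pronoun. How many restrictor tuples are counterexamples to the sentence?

5

"it" takes "a garment" as antecedent — a donkey pronoun bound across the clause boundary.
Strong reading: for every (t,g) with cut(t,g), stitched(t,g).
Restrictor pairs: (t1,g4) ✗  (t1,g6) ✗  (t2,g6) ✗  (t3,g6) ✗  (t4,g1) ✗
Counterexamples (restrictor pairs failing the scope): 5.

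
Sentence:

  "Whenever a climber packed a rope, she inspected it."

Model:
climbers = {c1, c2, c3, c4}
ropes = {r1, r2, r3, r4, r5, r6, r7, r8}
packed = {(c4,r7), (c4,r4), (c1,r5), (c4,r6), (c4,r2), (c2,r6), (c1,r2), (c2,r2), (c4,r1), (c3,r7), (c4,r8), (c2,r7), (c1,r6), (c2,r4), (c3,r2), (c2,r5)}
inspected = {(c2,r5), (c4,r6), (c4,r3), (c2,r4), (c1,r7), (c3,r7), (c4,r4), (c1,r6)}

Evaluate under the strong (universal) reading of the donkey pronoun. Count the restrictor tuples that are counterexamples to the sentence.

10

"it" takes "a rope" as antecedent — a donkey pronoun bound across the clause boundary.
Strong reading: for every (c,r) with packed(c,r), inspected(c,r).
Restrictor pairs: (c1,r2) ✗  (c1,r5) ✗  (c1,r6) ✓  (c2,r2) ✗  (c2,r4) ✓  (c2,r5) ✓  (c2,r6) ✗  (c2,r7) ✗  (c3,r2) ✗  (c3,r7) ✓  (c4,r1) ✗  (c4,r2) ✗  (c4,r4) ✓  (c4,r6) ✓  (c4,r7) ✗  (c4,r8) ✗
Counterexamples (restrictor pairs failing the scope): 10.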